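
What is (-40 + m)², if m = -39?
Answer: 6241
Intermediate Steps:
(-40 + m)² = (-40 - 39)² = (-79)² = 6241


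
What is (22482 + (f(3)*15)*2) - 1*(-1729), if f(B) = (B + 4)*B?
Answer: 24841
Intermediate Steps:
f(B) = B*(4 + B) (f(B) = (4 + B)*B = B*(4 + B))
(22482 + (f(3)*15)*2) - 1*(-1729) = (22482 + ((3*(4 + 3))*15)*2) - 1*(-1729) = (22482 + ((3*7)*15)*2) + 1729 = (22482 + (21*15)*2) + 1729 = (22482 + 315*2) + 1729 = (22482 + 630) + 1729 = 23112 + 1729 = 24841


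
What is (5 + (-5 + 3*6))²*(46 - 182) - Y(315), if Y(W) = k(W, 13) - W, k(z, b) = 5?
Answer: -43754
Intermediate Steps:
Y(W) = 5 - W
(5 + (-5 + 3*6))²*(46 - 182) - Y(315) = (5 + (-5 + 3*6))²*(46 - 182) - (5 - 1*315) = (5 + (-5 + 18))²*(-136) - (5 - 315) = (5 + 13)²*(-136) - 1*(-310) = 18²*(-136) + 310 = 324*(-136) + 310 = -44064 + 310 = -43754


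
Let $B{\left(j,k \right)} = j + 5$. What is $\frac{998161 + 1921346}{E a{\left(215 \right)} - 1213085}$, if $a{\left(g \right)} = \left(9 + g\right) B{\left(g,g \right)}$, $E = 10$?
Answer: $- \frac{973169}{240095} \approx -4.0533$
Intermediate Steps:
$B{\left(j,k \right)} = 5 + j$
$a{\left(g \right)} = \left(5 + g\right) \left(9 + g\right)$ ($a{\left(g \right)} = \left(9 + g\right) \left(5 + g\right) = \left(5 + g\right) \left(9 + g\right)$)
$\frac{998161 + 1921346}{E a{\left(215 \right)} - 1213085} = \frac{998161 + 1921346}{10 \left(5 + 215\right) \left(9 + 215\right) - 1213085} = \frac{2919507}{10 \cdot 220 \cdot 224 - 1213085} = \frac{2919507}{10 \cdot 49280 - 1213085} = \frac{2919507}{492800 - 1213085} = \frac{2919507}{-720285} = 2919507 \left(- \frac{1}{720285}\right) = - \frac{973169}{240095}$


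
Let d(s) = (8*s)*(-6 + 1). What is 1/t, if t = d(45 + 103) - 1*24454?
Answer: -1/30374 ≈ -3.2923e-5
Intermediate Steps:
d(s) = -40*s (d(s) = (8*s)*(-5) = -40*s)
t = -30374 (t = -40*(45 + 103) - 1*24454 = -40*148 - 24454 = -5920 - 24454 = -30374)
1/t = 1/(-30374) = -1/30374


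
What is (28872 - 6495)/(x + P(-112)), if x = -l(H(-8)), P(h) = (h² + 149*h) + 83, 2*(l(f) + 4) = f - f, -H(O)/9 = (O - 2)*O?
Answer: -22377/4057 ≈ -5.5157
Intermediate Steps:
H(O) = -9*O*(-2 + O) (H(O) = -9*(O - 2)*O = -9*(-2 + O)*O = -9*O*(-2 + O))
l(f) = -4 (l(f) = -4 + (f - f)/2 = -4 + (½)*0 = -4 + 0 = -4)
P(h) = 83 + h² + 149*h
x = 4 (x = -1*(-4) = 4)
(28872 - 6495)/(x + P(-112)) = (28872 - 6495)/(4 + (83 + (-112)² + 149*(-112))) = 22377/(4 + (83 + 12544 - 16688)) = 22377/(4 - 4061) = 22377/(-4057) = 22377*(-1/4057) = -22377/4057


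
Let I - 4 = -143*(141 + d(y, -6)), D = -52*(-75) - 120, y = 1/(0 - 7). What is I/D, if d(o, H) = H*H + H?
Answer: -24449/3780 ≈ -6.4680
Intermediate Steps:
y = -1/7 (y = 1/(-7) = -1/7 ≈ -0.14286)
d(o, H) = H + H**2 (d(o, H) = H**2 + H = H + H**2)
D = 3780 (D = 3900 - 120 = 3780)
I = -24449 (I = 4 - 143*(141 - 6*(1 - 6)) = 4 - 143*(141 - 6*(-5)) = 4 - 143*(141 + 30) = 4 - 143*171 = 4 - 24453 = -24449)
I/D = -24449/3780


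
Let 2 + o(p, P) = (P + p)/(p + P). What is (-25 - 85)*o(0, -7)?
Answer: 110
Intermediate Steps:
o(p, P) = -1 (o(p, P) = -2 + (P + p)/(p + P) = -2 + (P + p)/(P + p) = -2 + 1 = -1)
(-25 - 85)*o(0, -7) = (-25 - 85)*(-1) = -110*(-1) = 110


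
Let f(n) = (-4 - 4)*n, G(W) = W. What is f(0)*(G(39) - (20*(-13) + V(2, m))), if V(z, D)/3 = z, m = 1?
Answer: 0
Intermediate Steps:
V(z, D) = 3*z
f(n) = -8*n
f(0)*(G(39) - (20*(-13) + V(2, m))) = (-8*0)*(39 - (20*(-13) + 3*2)) = 0*(39 - (-260 + 6)) = 0*(39 - 1*(-254)) = 0*(39 + 254) = 0*293 = 0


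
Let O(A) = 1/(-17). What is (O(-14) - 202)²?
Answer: 11799225/289 ≈ 40828.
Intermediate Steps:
O(A) = -1/17
(O(-14) - 202)² = (-1/17 - 202)² = (-3435/17)² = 11799225/289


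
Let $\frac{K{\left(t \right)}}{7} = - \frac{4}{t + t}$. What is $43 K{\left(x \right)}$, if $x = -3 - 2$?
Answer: $\frac{602}{5} \approx 120.4$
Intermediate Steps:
$x = -5$
$K{\left(t \right)} = - \frac{14}{t}$ ($K{\left(t \right)} = 7 \left(- \frac{4}{t + t}\right) = 7 \left(- \frac{4}{2 t}\right) = 7 \left(- 4 \frac{1}{2 t}\right) = 7 \left(- \frac{2}{t}\right) = - \frac{14}{t}$)
$43 K{\left(x \right)} = 43 \left(- \frac{14}{-5}\right) = 43 \left(\left(-14\right) \left(- \frac{1}{5}\right)\right) = 43 \cdot \frac{14}{5} = \frac{602}{5}$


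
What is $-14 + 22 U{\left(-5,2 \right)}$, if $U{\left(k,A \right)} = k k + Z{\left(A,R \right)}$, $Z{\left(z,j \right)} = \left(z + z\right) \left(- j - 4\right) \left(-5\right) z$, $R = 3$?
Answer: $6696$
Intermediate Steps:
$Z{\left(z,j \right)} = - 10 z^{2} \left(-4 - j\right)$ ($Z{\left(z,j \right)} = 2 z \left(-4 - j\right) \left(-5\right) z = - 10 z \left(-4 - j\right) z = - 10 z^{2} \left(-4 - j\right)$)
$U{\left(k,A \right)} = k^{2} + 70 A^{2}$ ($U{\left(k,A \right)} = k k + 10 A^{2} \left(4 + 3\right) = k^{2} + 10 A^{2} \cdot 7 = k^{2} + 70 A^{2}$)
$-14 + 22 U{\left(-5,2 \right)} = -14 + 22 \left(\left(-5\right)^{2} + 70 \cdot 2^{2}\right) = -14 + 22 \left(25 + 70 \cdot 4\right) = -14 + 22 \left(25 + 280\right) = -14 + 22 \cdot 305 = -14 + 6710 = 6696$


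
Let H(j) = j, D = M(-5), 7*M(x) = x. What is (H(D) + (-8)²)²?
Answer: 196249/49 ≈ 4005.1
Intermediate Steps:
M(x) = x/7
D = -5/7 (D = (⅐)*(-5) = -5/7 ≈ -0.71429)
(H(D) + (-8)²)² = (-5/7 + (-8)²)² = (-5/7 + 64)² = (443/7)² = 196249/49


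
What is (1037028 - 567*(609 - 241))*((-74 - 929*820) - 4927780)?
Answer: -4713133495848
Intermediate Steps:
(1037028 - 567*(609 - 241))*((-74 - 929*820) - 4927780) = (1037028 - 567*368)*((-74 - 761780) - 4927780) = (1037028 - 208656)*(-761854 - 4927780) = 828372*(-5689634) = -4713133495848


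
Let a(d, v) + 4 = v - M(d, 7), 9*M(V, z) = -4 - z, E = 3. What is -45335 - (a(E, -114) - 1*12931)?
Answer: -290585/9 ≈ -32287.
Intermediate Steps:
M(V, z) = -4/9 - z/9 (M(V, z) = (-4 - z)/9 = -4/9 - z/9)
a(d, v) = -25/9 + v (a(d, v) = -4 + (v - (-4/9 - ⅑*7)) = -4 + (v - (-4/9 - 7/9)) = -4 + (v - 1*(-11/9)) = -4 + (v + 11/9) = -4 + (11/9 + v) = -25/9 + v)
-45335 - (a(E, -114) - 1*12931) = -45335 - ((-25/9 - 114) - 1*12931) = -45335 - (-1051/9 - 12931) = -45335 - 1*(-117430/9) = -45335 + 117430/9 = -290585/9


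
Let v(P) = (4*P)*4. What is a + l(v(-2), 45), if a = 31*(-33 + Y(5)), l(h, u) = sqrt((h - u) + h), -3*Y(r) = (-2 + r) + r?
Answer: -3317/3 + I*sqrt(109) ≈ -1105.7 + 10.44*I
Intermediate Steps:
v(P) = 16*P
Y(r) = 2/3 - 2*r/3 (Y(r) = -((-2 + r) + r)/3 = -(-2 + 2*r)/3 = 2/3 - 2*r/3)
l(h, u) = sqrt(-u + 2*h)
a = -3317/3 (a = 31*(-33 + (2/3 - 2/3*5)) = 31*(-33 + (2/3 - 10/3)) = 31*(-33 - 8/3) = 31*(-107/3) = -3317/3 ≈ -1105.7)
a + l(v(-2), 45) = -3317/3 + sqrt(-1*45 + 2*(16*(-2))) = -3317/3 + sqrt(-45 + 2*(-32)) = -3317/3 + sqrt(-45 - 64) = -3317/3 + sqrt(-109) = -3317/3 + I*sqrt(109)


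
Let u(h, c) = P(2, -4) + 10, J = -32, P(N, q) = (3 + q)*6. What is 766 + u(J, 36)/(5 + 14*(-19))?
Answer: 199922/261 ≈ 765.98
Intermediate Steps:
P(N, q) = 18 + 6*q
u(h, c) = 4 (u(h, c) = (18 + 6*(-4)) + 10 = (18 - 24) + 10 = -6 + 10 = 4)
766 + u(J, 36)/(5 + 14*(-19)) = 766 + 4/(5 + 14*(-19)) = 766 + 4/(5 - 266) = 766 + 4/(-261) = 766 - 1/261*4 = 766 - 4/261 = 199922/261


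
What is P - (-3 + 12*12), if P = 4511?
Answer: 4370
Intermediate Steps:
P - (-3 + 12*12) = 4511 - (-3 + 12*12) = 4511 - (-3 + 144) = 4511 - 1*141 = 4511 - 141 = 4370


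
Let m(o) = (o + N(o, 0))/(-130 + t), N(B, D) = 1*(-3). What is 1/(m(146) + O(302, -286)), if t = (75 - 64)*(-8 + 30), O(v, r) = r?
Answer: -112/31889 ≈ -0.0035122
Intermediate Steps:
t = 242 (t = 11*22 = 242)
N(B, D) = -3
m(o) = -3/112 + o/112 (m(o) = (o - 3)/(-130 + 242) = (-3 + o)/112 = (-3 + o)*(1/112) = -3/112 + o/112)
1/(m(146) + O(302, -286)) = 1/((-3/112 + (1/112)*146) - 286) = 1/((-3/112 + 73/56) - 286) = 1/(143/112 - 286) = 1/(-31889/112) = -112/31889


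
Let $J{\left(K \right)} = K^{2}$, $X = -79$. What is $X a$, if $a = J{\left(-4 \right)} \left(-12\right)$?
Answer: $15168$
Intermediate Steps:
$a = -192$ ($a = \left(-4\right)^{2} \left(-12\right) = 16 \left(-12\right) = -192$)
$X a = \left(-79\right) \left(-192\right) = 15168$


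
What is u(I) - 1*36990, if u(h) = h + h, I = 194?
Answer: -36602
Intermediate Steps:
u(h) = 2*h
u(I) - 1*36990 = 2*194 - 1*36990 = 388 - 36990 = -36602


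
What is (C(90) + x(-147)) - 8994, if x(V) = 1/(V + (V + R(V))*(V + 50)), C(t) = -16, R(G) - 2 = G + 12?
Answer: -243387129/27013 ≈ -9010.0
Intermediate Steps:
R(G) = 14 + G (R(G) = 2 + (G + 12) = 2 + (12 + G) = 14 + G)
x(V) = 1/(V + (14 + 2*V)*(50 + V)) (x(V) = 1/(V + (V + (14 + V))*(V + 50)) = 1/(V + (14 + 2*V)*(50 + V)))
(C(90) + x(-147)) - 8994 = (-16 + 1/(700 + 2*(-147)**2 + 115*(-147))) - 8994 = (-16 + 1/(700 + 2*21609 - 16905)) - 8994 = (-16 + 1/(700 + 43218 - 16905)) - 8994 = (-16 + 1/27013) - 8994 = -432207/27013 - 8994 = -243387129/27013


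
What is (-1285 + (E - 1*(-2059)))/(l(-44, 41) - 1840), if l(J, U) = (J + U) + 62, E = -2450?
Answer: 1676/1781 ≈ 0.94104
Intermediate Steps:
l(J, U) = 62 + J + U
(-1285 + (E - 1*(-2059)))/(l(-44, 41) - 1840) = (-1285 + (-2450 - 1*(-2059)))/((62 - 44 + 41) - 1840) = (-1285 + (-2450 + 2059))/(59 - 1840) = (-1285 - 391)/(-1781) = -1676*(-1/1781) = 1676/1781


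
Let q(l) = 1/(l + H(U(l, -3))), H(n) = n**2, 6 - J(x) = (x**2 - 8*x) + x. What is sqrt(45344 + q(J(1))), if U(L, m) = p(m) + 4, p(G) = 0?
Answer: sqrt(8887431)/14 ≈ 212.94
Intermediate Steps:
U(L, m) = 4 (U(L, m) = 0 + 4 = 4)
J(x) = 6 - x**2 + 7*x (J(x) = 6 - ((x**2 - 8*x) + x) = 6 - (x**2 - 7*x) = 6 + (-x**2 + 7*x) = 6 - x**2 + 7*x)
q(l) = 1/(16 + l) (q(l) = 1/(l + 4**2) = 1/(l + 16) = 1/(16 + l))
sqrt(45344 + q(J(1))) = sqrt(45344 + 1/(16 + (6 - 1*1**2 + 7*1))) = sqrt(45344 + 1/(16 + (6 - 1*1 + 7))) = sqrt(45344 + 1/(16 + (6 - 1 + 7))) = sqrt(45344 + 1/(16 + 12)) = sqrt(45344 + 1/28) = sqrt(1269633/28) = sqrt(8887431)/14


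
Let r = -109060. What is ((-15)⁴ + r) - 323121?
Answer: -381556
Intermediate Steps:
((-15)⁴ + r) - 323121 = ((-15)⁴ - 109060) - 323121 = (50625 - 109060) - 323121 = -58435 - 323121 = -381556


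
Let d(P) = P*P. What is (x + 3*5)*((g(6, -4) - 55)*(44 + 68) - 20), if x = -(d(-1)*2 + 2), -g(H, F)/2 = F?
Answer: -58124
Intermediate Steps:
d(P) = P**2
g(H, F) = -2*F
x = -4 (x = -((-1)**2*2 + 2) = -(1*2 + 2) = -(2 + 2) = -1*4 = -4)
(x + 3*5)*((g(6, -4) - 55)*(44 + 68) - 20) = (-4 + 3*5)*((-2*(-4) - 55)*(44 + 68) - 20) = (-4 + 15)*((8 - 55)*112 - 20) = 11*(-47*112 - 20) = 11*(-5264 - 20) = 11*(-5284) = -58124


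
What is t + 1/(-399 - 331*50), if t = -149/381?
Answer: -5438881/13906500 ≈ -0.39110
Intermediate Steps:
t = -149/381 (t = -149*1/381 = -149/381 ≈ -0.39108)
t + 1/(-399 - 331*50) = -149/381 + 1/(-399 - 331*50) = -149/381 + (1/50)/(-730) = -149/381 - 1/730*1/50 = -149/381 - 1/36500 = -5438881/13906500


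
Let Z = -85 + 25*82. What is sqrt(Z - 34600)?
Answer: I*sqrt(32635) ≈ 180.65*I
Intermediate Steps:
Z = 1965 (Z = -85 + 2050 = 1965)
sqrt(Z - 34600) = sqrt(1965 - 34600) = sqrt(-32635) = I*sqrt(32635)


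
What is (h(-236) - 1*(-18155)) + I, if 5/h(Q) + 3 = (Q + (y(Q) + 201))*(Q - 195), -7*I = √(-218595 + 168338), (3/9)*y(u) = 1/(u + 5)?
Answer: 4218296172/232349 - I*√50257/7 ≈ 18155.0 - 32.026*I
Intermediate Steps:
y(u) = 3/(5 + u) (y(u) = 3/(u + 5) = 3/(5 + u))
I = -I*√50257/7 (I = -√(-218595 + 168338)/7 = -I*√50257/7 ≈ -32.026*I)
h(Q) = 5/(-3 + (-195 + Q)*(201 + Q + 3/(5 + Q))) (h(Q) = 5/(-3 + (Q + (3/(5 + Q) + 201))*(Q - 195)) = 5/(-3 + (Q + (201 + 3/(5 + Q)))*(-195 + Q)) = 5/(-3 + (201 + Q + 3/(5 + Q))*(-195 + Q)) = 5/(-3 + (-195 + Q)*(201 + Q + 3/(5 + Q))))
(h(-236) - 1*(-18155)) + I = (5*(5 - 236)/(-196575 + (-236)³ - 39165*(-236) + 11*(-236)²) - 1*(-18155)) - I*√50257/7 = (5*(-231)/(-196575 - 13144256 + 9242940 + 11*55696) + 18155) - I*√50257/7 = (5*(-231)/(-196575 - 13144256 + 9242940 + 612656) + 18155) - I*√50257/7 = (5*(-231)/(-3485235) + 18155) - I*√50257/7 = (5*(-1/3485235)*(-231) + 18155) - I*√50257/7 = (77/232349 + 18155) - I*√50257/7 = 4218296172/232349 - I*√50257/7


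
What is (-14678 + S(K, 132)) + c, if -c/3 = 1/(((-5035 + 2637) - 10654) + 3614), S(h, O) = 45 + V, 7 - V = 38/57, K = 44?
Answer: -138046477/9438 ≈ -14627.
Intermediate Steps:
V = 19/3 (V = 7 - 38/57 = 7 - 1*⅔ = 7 - ⅔ = 19/3 ≈ 6.3333)
S(h, O) = 154/3 (S(h, O) = 45 + 19/3 = 154/3)
c = 1/3146 (c = -3/(((-5035 + 2637) - 10654) + 3614) = -3/((-2398 - 10654) + 3614) = -3/(-13052 + 3614) = -3/(-9438) = -3*(-1/9438) = 1/3146 ≈ 0.00031786)
(-14678 + S(K, 132)) + c = (-14678 + 154/3) + 1/3146 = -43880/3 + 1/3146 = -138046477/9438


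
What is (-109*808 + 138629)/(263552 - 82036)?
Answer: 50557/181516 ≈ 0.27853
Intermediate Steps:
(-109*808 + 138629)/(263552 - 82036) = (-88072 + 138629)/181516 = 50557*(1/181516) = 50557/181516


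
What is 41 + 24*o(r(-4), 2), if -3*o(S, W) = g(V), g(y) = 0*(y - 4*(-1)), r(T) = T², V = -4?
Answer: 41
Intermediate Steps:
g(y) = 0 (g(y) = 0*(y + 4) = 0*(4 + y) = 0)
o(S, W) = 0 (o(S, W) = -⅓*0 = 0)
41 + 24*o(r(-4), 2) = 41 + 24*0 = 41 + 0 = 41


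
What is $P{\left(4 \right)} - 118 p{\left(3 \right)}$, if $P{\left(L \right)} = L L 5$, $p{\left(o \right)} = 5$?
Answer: $-510$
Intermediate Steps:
$P{\left(L \right)} = 5 L^{2}$ ($P{\left(L \right)} = L^{2} \cdot 5 = 5 L^{2}$)
$P{\left(4 \right)} - 118 p{\left(3 \right)} = 5 \cdot 4^{2} - 590 = 5 \cdot 16 - 590 = 80 - 590 = -510$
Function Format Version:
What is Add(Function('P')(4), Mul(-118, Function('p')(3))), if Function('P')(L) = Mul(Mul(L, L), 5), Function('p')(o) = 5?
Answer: -510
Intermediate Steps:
Function('P')(L) = Mul(5, Pow(L, 2)) (Function('P')(L) = Mul(Pow(L, 2), 5) = Mul(5, Pow(L, 2)))
Add(Function('P')(4), Mul(-118, Function('p')(3))) = Add(Mul(5, Pow(4, 2)), Mul(-118, 5)) = Add(Mul(5, 16), -590) = Add(80, -590) = -510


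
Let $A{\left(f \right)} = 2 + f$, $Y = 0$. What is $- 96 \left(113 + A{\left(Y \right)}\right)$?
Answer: $-11040$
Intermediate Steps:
$- 96 \left(113 + A{\left(Y \right)}\right) = - 96 \left(113 + \left(2 + 0\right)\right) = - 96 \left(113 + 2\right) = \left(-96\right) 115 = -11040$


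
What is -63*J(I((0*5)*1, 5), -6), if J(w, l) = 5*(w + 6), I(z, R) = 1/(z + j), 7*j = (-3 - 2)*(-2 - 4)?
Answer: -3927/2 ≈ -1963.5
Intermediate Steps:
j = 30/7 (j = ((-3 - 2)*(-2 - 4))/7 = (-5*(-6))/7 = (⅐)*30 = 30/7 ≈ 4.2857)
I(z, R) = 1/(30/7 + z) (I(z, R) = 1/(z + 30/7) = 1/(30/7 + z))
J(w, l) = 30 + 5*w (J(w, l) = 5*(6 + w) = 30 + 5*w)
-63*J(I((0*5)*1, 5), -6) = -63*(30 + 5*(7/(30 + 7*((0*5)*1)))) = -63*(30 + 5*(7/(30 + 7*(0*1)))) = -63*(30 + 5*(7/(30 + 7*0))) = -63*(30 + 5*(7/(30 + 0))) = -63*(30 + 5*(7/30)) = -63*(30 + 7/6) = -63*187/6 = -3927/2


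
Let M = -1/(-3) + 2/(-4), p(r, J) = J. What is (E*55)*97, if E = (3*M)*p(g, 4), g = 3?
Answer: -10670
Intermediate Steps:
M = -⅙ (M = -1*(-⅓) + 2*(-¼) = ⅓ - ½ = -⅙ ≈ -0.16667)
E = -2 (E = (3*(-⅙))*4 = -½*4 = -2)
(E*55)*97 = -2*55*97 = -110*97 = -10670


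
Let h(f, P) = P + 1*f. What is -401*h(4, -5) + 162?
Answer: 563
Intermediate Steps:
h(f, P) = P + f
-401*h(4, -5) + 162 = -401*(-5 + 4) + 162 = -401*(-1) + 162 = 401 + 162 = 563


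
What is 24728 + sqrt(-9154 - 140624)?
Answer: 24728 + 3*I*sqrt(16642) ≈ 24728.0 + 387.01*I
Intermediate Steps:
24728 + sqrt(-9154 - 140624) = 24728 + sqrt(-149778) = 24728 + 3*I*sqrt(16642)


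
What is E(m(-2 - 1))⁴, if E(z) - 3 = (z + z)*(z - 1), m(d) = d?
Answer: 531441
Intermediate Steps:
E(z) = 3 + 2*z*(-1 + z) (E(z) = 3 + (z + z)*(z - 1) = 3 + (2*z)*(-1 + z) = 3 + 2*z*(-1 + z))
E(m(-2 - 1))⁴ = (3 - 2*(-2 - 1) + 2*(-2 - 1)²)⁴ = (3 - 2*(-3) + 2*(-3)²)⁴ = (3 + 6 + 2*9)⁴ = (3 + 6 + 18)⁴ = 27⁴ = 531441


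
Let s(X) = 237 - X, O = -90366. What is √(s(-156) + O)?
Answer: 3*I*√9997 ≈ 299.96*I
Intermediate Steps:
√(s(-156) + O) = √((237 - 1*(-156)) - 90366) = √((237 + 156) - 90366) = √(393 - 90366) = √(-89973) = 3*I*√9997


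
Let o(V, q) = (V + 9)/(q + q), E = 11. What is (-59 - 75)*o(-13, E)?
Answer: 268/11 ≈ 24.364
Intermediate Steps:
o(V, q) = (9 + V)/(2*q) (o(V, q) = (9 + V)/((2*q)) = (9 + V)*(1/(2*q)) = (9 + V)/(2*q))
(-59 - 75)*o(-13, E) = (-59 - 75)*((½)*(9 - 13)/11) = -67*(-4)/11 = -134*(-2/11) = 268/11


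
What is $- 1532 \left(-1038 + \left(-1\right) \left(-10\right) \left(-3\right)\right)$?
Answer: $1636176$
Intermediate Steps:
$- 1532 \left(-1038 + \left(-1\right) \left(-10\right) \left(-3\right)\right) = - 1532 \left(-1038 + 10 \left(-3\right)\right) = - 1532 \left(-1038 - 30\right) = \left(-1532\right) \left(-1068\right) = 1636176$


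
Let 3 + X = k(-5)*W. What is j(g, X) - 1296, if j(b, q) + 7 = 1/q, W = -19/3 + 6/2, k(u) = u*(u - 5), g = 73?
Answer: -663230/509 ≈ -1303.0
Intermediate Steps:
k(u) = u*(-5 + u)
W = -10/3 (W = -19*⅓ + 6*(½) = -19/3 + 3 = -10/3 ≈ -3.3333)
X = -509/3 (X = -3 - 5*(-5 - 5)*(-10/3) = -3 - 5*(-10)*(-10/3) = -3 + 50*(-10/3) = -3 - 500/3 = -509/3 ≈ -169.67)
j(b, q) = -7 + 1/q
j(g, X) - 1296 = (-7 + 1/(-509/3)) - 1296 = (-7 - 3/509) - 1296 = -3566/509 - 1296 = -663230/509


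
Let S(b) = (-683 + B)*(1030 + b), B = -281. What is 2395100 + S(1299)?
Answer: 149944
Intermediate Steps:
S(b) = -992920 - 964*b (S(b) = (-683 - 281)*(1030 + b) = -964*(1030 + b) = -992920 - 964*b)
2395100 + S(1299) = 2395100 + (-992920 - 964*1299) = 2395100 + (-992920 - 1252236) = 2395100 - 2245156 = 149944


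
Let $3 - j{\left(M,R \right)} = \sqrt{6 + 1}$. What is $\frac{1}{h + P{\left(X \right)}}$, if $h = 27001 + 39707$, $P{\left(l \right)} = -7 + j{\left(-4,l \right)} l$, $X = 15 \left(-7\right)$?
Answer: $\frac{66386}{4407023821} - \frac{105 \sqrt{7}}{4407023821} \approx 1.5001 \cdot 10^{-5}$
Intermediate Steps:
$j{\left(M,R \right)} = 3 - \sqrt{7}$ ($j{\left(M,R \right)} = 3 - \sqrt{6 + 1} = 3 - \sqrt{7}$)
$X = -105$
$P{\left(l \right)} = -7 + l \left(3 - \sqrt{7}\right)$ ($P{\left(l \right)} = -7 + \left(3 - \sqrt{7}\right) l = -7 + l \left(3 - \sqrt{7}\right)$)
$h = 66708$
$\frac{1}{h + P{\left(X \right)}} = \frac{1}{66708 - \left(7 + 105 \left(3 - \sqrt{7}\right)\right)} = \frac{1}{66708 - \left(322 - 105 \sqrt{7}\right)} = \frac{1}{66386 + 105 \sqrt{7}}$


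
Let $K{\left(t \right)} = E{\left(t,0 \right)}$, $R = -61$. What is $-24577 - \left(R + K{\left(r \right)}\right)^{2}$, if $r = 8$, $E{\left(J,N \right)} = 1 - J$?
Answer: $-29201$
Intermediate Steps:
$K{\left(t \right)} = 1 - t$
$-24577 - \left(R + K{\left(r \right)}\right)^{2} = -24577 - \left(-61 + \left(1 - 8\right)\right)^{2} = -24577 - \left(-61 - 7\right)^{2} = -24577 - \left(-68\right)^{2} = -24577 - 4624 = -29201$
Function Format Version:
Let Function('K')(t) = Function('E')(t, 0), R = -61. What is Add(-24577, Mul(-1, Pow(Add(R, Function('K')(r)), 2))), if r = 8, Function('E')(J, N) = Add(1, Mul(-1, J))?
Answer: -29201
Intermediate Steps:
Function('K')(t) = Add(1, Mul(-1, t))
Add(-24577, Mul(-1, Pow(Add(R, Function('K')(r)), 2))) = Add(-24577, Mul(-1, Pow(Add(-61, Add(1, Mul(-1, 8))), 2))) = Add(-24577, Mul(-1, Pow(Add(-61, Add(1, -8)), 2))) = Add(-24577, Mul(-1, Pow(Add(-61, -7), 2))) = Add(-24577, Mul(-1, Pow(-68, 2))) = Add(-24577, Mul(-1, 4624)) = Add(-24577, -4624) = -29201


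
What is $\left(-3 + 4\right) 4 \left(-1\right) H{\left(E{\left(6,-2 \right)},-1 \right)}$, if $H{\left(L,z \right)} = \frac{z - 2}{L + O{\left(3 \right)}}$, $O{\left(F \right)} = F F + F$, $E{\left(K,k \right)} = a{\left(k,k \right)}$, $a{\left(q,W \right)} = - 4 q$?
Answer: $\frac{3}{5} \approx 0.6$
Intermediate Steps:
$E{\left(K,k \right)} = - 4 k$
$O{\left(F \right)} = F + F^{2}$ ($O{\left(F \right)} = F^{2} + F = F + F^{2}$)
$H{\left(L,z \right)} = \frac{-2 + z}{12 + L}$ ($H{\left(L,z \right)} = \frac{z - 2}{L + 3 \left(1 + 3\right)} = \frac{-2 + z}{L + 3 \cdot 4} = \frac{-2 + z}{L + 12} = \frac{-2 + z}{12 + L}$)
$\left(-3 + 4\right) 4 \left(-1\right) H{\left(E{\left(6,-2 \right)},-1 \right)} = \left(-3 + 4\right) 4 \left(-1\right) \frac{-2 - 1}{12 - -8} = 1 \cdot 4 \left(-1\right) \frac{1}{12 + 8} \left(-3\right) = 4 \left(-1\right) \frac{1}{20} \left(-3\right) = - 4 \cdot \frac{1}{20} \left(-3\right) = \left(-4\right) \left(- \frac{3}{20}\right) = \frac{3}{5}$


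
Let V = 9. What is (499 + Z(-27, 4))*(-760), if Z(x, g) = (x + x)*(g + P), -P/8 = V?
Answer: -3169960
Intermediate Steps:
P = -72 (P = -8*9 = -72)
Z(x, g) = 2*x*(-72 + g) (Z(x, g) = (x + x)*(g - 72) = (2*x)*(-72 + g) = 2*x*(-72 + g))
(499 + Z(-27, 4))*(-760) = (499 + 2*(-27)*(-72 + 4))*(-760) = (499 + 2*(-27)*(-68))*(-760) = (499 + 3672)*(-760) = 4171*(-760) = -3169960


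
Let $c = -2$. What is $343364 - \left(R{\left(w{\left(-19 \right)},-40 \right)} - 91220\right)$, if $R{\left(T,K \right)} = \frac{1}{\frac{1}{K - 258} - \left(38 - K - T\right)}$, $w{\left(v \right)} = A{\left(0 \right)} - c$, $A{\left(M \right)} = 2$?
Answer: $\frac{9583881250}{22053} \approx 4.3458 \cdot 10^{5}$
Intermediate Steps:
$w{\left(v \right)} = 4$ ($w{\left(v \right)} = 2 - -2 = 2 + 2 = 4$)
$R{\left(T,K \right)} = \frac{1}{-38 + K + T + \frac{1}{-258 + K}}$ ($R{\left(T,K \right)} = \frac{1}{\frac{1}{-258 + K} - \left(38 - K - T\right)} = \frac{1}{\frac{1}{-258 + K} + \left(-38 + K + T\right)} = \frac{1}{-38 + K + T + \frac{1}{-258 + K}}$)
$343364 - \left(R{\left(w{\left(-19 \right)},-40 \right)} - 91220\right) = 343364 - \left(\frac{-258 - 40}{9805 + \left(-40\right)^{2} - -11840 - 1032 - 160} - 91220\right) = 343364 - \left(\frac{1}{9805 + 1600 + 11840 - 1032 - 160} \left(-298\right) - 91220\right) = 343364 - \left(\frac{1}{22053} \left(-298\right) - 91220\right) = 343364 - \left(- \frac{298}{22053} - 91220\right) = 343364 - - \frac{2011674958}{22053} = 343364 + \frac{2011674958}{22053} = \frac{9583881250}{22053}$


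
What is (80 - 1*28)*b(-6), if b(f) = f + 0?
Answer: -312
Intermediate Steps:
b(f) = f
(80 - 1*28)*b(-6) = (80 - 1*28)*(-6) = (80 - 28)*(-6) = 52*(-6) = -312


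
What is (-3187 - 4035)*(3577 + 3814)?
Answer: -53377802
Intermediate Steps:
(-3187 - 4035)*(3577 + 3814) = -7222*7391 = -53377802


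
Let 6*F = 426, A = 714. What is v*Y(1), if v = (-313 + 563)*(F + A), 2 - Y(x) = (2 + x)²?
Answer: -1373750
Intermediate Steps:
F = 71 (F = (⅙)*426 = 71)
Y(x) = 2 - (2 + x)²
v = 196250 (v = (-313 + 563)*(71 + 714) = 250*785 = 196250)
v*Y(1) = 196250*(2 - (2 + 1)²) = 196250*(2 - 1*3²) = 196250*(2 - 1*9) = 196250*(2 - 9) = 196250*(-7) = -1373750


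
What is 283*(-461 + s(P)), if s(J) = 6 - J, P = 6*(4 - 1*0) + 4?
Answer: -136689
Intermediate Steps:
P = 28 (P = 6*(4 + 0) + 4 = 6*4 + 4 = 24 + 4 = 28)
283*(-461 + s(P)) = 283*(-461 + (6 - 1*28)) = 283*(-461 + (6 - 28)) = 283*(-461 - 22) = 283*(-483) = -136689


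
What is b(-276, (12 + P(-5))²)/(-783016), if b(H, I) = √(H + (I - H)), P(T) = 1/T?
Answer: -59/3915080 ≈ -1.5070e-5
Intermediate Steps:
b(H, I) = √I
b(-276, (12 + P(-5))²)/(-783016) = √((12 + 1/(-5))²)/(-783016) = √((12 - ⅕)²)*(-1/783016) = √((59/5)²)*(-1/783016) = √(3481/25)*(-1/783016) = (59/5)*(-1/783016) = -59/3915080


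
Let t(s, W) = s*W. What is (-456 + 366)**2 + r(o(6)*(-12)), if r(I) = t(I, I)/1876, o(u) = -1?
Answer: 3798936/469 ≈ 8100.1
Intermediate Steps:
t(s, W) = W*s
r(I) = I**2/1876 (r(I) = (I*I)/1876 = I**2*(1/1876) = I**2/1876)
(-456 + 366)**2 + r(o(6)*(-12)) = (-456 + 366)**2 + (-1*(-12))**2/1876 = (-90)**2 + (1/1876)*12**2 = 8100 + (1/1876)*144 = 8100 + 36/469 = 3798936/469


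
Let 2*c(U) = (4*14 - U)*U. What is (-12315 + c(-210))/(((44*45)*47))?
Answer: -2683/6204 ≈ -0.43246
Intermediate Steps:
c(U) = U*(56 - U)/2 (c(U) = ((4*14 - U)*U)/2 = ((56 - U)*U)/2 = (U*(56 - U))/2 = U*(56 - U)/2)
(-12315 + c(-210))/(((44*45)*47)) = (-12315 + (1/2)*(-210)*(56 - 1*(-210)))/(((44*45)*47)) = (-12315 + (1/2)*(-210)*(56 + 210))/((1980*47)) = (-12315 + (1/2)*(-210)*266)/93060 = (-12315 - 27930)*(1/93060) = -40245*1/93060 = -2683/6204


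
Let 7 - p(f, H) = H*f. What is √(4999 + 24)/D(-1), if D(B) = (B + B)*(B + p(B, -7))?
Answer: √5023/2 ≈ 35.437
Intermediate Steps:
p(f, H) = 7 - H*f
D(B) = 2*B*(7 + 8*B) (D(B) = (B + B)*(B + (7 - 1*(-7)*B)) = (2*B)*(B + (7 + 7*B)) = (2*B)*(7 + 8*B) = 2*B*(7 + 8*B))
√(4999 + 24)/D(-1) = √(4999 + 24)/((2*(-1)*(7 + 8*(-1)))) = √5023/((2*(-1)*(7 - 8))) = √5023/((2*(-1)*(-1))) = √5023/2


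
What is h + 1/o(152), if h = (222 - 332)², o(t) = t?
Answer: 1839201/152 ≈ 12100.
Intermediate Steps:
h = 12100 (h = (-110)² = 12100)
h + 1/o(152) = 12100 + 1/152 = 1839201/152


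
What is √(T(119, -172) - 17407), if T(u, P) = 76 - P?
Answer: I*√17159 ≈ 130.99*I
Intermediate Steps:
√(T(119, -172) - 17407) = √((76 - 1*(-172)) - 17407) = √((76 + 172) - 17407) = √(248 - 17407) = √(-17159) = I*√17159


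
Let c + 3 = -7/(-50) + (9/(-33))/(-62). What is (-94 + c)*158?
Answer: -130459652/8525 ≈ -15303.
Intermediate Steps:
c = -24344/8525 (c = -3 + (-7/(-50) + (9/(-33))/(-62)) = -3 + (-7*(-1/50) + (9*(-1/33))*(-1/62)) = -3 + (7/50 - 3/11*(-1/62)) = -3 + (7/50 + 3/682) = -3 + 1231/8525 = -24344/8525 ≈ -2.8556)
(-94 + c)*158 = (-94 - 24344/8525)*158 = -825694/8525*158 = -130459652/8525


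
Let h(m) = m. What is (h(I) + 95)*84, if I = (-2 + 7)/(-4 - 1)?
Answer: 7896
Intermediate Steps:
I = -1 (I = 5/(-5) = 5*(-⅕) = -1)
(h(I) + 95)*84 = (-1 + 95)*84 = 94*84 = 7896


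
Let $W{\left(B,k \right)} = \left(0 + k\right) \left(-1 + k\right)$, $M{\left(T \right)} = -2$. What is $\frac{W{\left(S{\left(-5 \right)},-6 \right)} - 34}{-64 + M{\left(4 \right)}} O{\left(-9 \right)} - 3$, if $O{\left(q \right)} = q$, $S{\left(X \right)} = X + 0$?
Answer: $- \frac{21}{11} \approx -1.9091$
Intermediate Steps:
$S{\left(X \right)} = X$
$W{\left(B,k \right)} = k \left(-1 + k\right)$
$\frac{W{\left(S{\left(-5 \right)},-6 \right)} - 34}{-64 + M{\left(4 \right)}} O{\left(-9 \right)} - 3 = \frac{- 6 \left(-1 - 6\right) - 34}{-64 - 2} \left(-9\right) - 3 = \frac{\left(-6\right) \left(-7\right) - 34}{-66} \left(-9\right) - 3 = \left(42 - 34\right) \left(- \frac{1}{66}\right) \left(-9\right) - 3 = 8 \left(- \frac{1}{66}\right) \left(-9\right) - 3 = \left(- \frac{4}{33}\right) \left(-9\right) - 3 = \frac{12}{11} - 3 = - \frac{21}{11}$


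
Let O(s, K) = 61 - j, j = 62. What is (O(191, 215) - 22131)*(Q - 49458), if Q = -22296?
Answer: 1588059528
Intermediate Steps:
O(s, K) = -1 (O(s, K) = 61 - 1*62 = 61 - 62 = -1)
(O(191, 215) - 22131)*(Q - 49458) = (-1 - 22131)*(-22296 - 49458) = -22132*(-71754) = 1588059528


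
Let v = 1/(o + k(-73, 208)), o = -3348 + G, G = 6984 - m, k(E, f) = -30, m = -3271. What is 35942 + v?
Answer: 247173135/6877 ≈ 35942.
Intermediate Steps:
G = 10255 (G = 6984 - 1*(-3271) = 6984 + 3271 = 10255)
o = 6907 (o = -3348 + 10255 = 6907)
v = 1/6877 (v = 1/(6907 - 30) = 1/6877 ≈ 0.00014541)
35942 + v = 35942 + 1/6877 = 247173135/6877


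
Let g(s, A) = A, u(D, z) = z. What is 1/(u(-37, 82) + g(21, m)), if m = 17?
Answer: 1/99 ≈ 0.010101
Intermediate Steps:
1/(u(-37, 82) + g(21, m)) = 1/(82 + 17) = 1/99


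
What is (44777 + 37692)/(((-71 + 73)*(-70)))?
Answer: -82469/140 ≈ -589.06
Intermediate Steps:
(44777 + 37692)/(((-71 + 73)*(-70))) = 82469/((2*(-70))) = 82469/(-140) = 82469*(-1/140) = -82469/140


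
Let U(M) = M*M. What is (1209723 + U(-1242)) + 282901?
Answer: 3035188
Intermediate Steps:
U(M) = M²
(1209723 + U(-1242)) + 282901 = (1209723 + (-1242)²) + 282901 = (1209723 + 1542564) + 282901 = 2752287 + 282901 = 3035188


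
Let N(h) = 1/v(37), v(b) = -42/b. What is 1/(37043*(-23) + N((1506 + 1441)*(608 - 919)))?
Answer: -42/35783575 ≈ -1.1737e-6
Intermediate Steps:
N(h) = -37/42 (N(h) = 1/(-42/37) = -37/42)
1/(37043*(-23) + N((1506 + 1441)*(608 - 919))) = 1/(37043*(-23) - 37/42) = 1/(-851989 - 37/42) = 1/(-35783575/42) = -42/35783575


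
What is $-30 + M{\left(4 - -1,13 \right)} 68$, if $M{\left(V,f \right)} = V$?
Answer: $310$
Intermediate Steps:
$-30 + M{\left(4 - -1,13 \right)} 68 = -30 + \left(4 - -1\right) 68 = -30 + \left(4 + 1\right) 68 = -30 + 5 \cdot 68 = -30 + 340 = 310$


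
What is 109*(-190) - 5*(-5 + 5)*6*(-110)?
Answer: -20710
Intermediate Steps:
109*(-190) - 5*(-5 + 5)*6*(-110) = -20710 - 0*6*(-110) = -20710 - 5*0*(-110) = -20710 + 0*(-110) = -20710 + 0 = -20710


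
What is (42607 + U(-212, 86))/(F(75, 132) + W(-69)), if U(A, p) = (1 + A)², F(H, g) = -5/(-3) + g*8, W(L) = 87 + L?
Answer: 261384/3227 ≈ 80.999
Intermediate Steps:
F(H, g) = 5/3 + 8*g (F(H, g) = -5*(-⅓) + 8*g = 5/3 + 8*g)
(42607 + U(-212, 86))/(F(75, 132) + W(-69)) = (42607 + (1 - 212)²)/((5/3 + 8*132) + (87 - 69)) = (42607 + (-211)²)/((5/3 + 1056) + 18) = (42607 + 44521)/(3173/3 + 18) = 87128/(3227/3) = 87128*(3/3227) = 261384/3227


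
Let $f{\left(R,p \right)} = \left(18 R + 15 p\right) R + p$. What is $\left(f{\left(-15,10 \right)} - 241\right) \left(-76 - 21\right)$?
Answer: $-152193$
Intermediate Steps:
$f{\left(R,p \right)} = p + R \left(15 p + 18 R\right)$ ($f{\left(R,p \right)} = \left(15 p + 18 R\right) R + p = R \left(15 p + 18 R\right) + p = p + R \left(15 p + 18 R\right)$)
$\left(f{\left(-15,10 \right)} - 241\right) \left(-76 - 21\right) = \left(\left(10 + 18 \left(-15\right)^{2} + 15 \left(-15\right) 10\right) - 241\right) \left(-76 - 21\right) = \left(\left(10 + 18 \cdot 225 - 2250\right) - 241\right) \left(-97\right) = \left(\left(10 + 4050 - 2250\right) - 241\right) \left(-97\right) = \left(1810 - 241\right) \left(-97\right) = 1569 \left(-97\right) = -152193$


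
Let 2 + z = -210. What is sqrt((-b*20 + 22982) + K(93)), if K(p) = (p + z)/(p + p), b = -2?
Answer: sqrt(796446978)/186 ≈ 151.73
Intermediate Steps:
z = -212 (z = -2 - 210 = -212)
K(p) = (-212 + p)/(2*p) (K(p) = (p - 212)/(p + p) = (-212 + p)/((2*p)) = (-212 + p)*(1/(2*p)) = (-212 + p)/(2*p))
sqrt((-b*20 + 22982) + K(93)) = sqrt((-1*(-2)*20 + 22982) + (1/2)*(-212 + 93)/93) = sqrt((2*20 + 22982) + (1/2)*(1/93)*(-119)) = sqrt((40 + 22982) - 119/186) = sqrt(23022 - 119/186) = sqrt(4281973/186) = sqrt(796446978)/186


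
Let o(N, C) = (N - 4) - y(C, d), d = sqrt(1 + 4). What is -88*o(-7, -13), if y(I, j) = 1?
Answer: 1056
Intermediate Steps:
d = sqrt(5) ≈ 2.2361
o(N, C) = -5 + N (o(N, C) = (N - 4) - 1*1 = (-4 + N) - 1 = -5 + N)
-88*o(-7, -13) = -88*(-5 - 7) = -88*(-12) = 1056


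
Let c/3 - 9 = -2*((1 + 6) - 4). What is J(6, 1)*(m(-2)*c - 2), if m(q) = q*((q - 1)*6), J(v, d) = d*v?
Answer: 1932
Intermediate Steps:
c = 9 (c = 27 + 3*(-2*((1 + 6) - 4)) = 27 + 3*(-2*(7 - 4)) = 27 + 3*(-2*3) = 27 + 3*(-6) = 27 - 18 = 9)
m(q) = q*(-6 + 6*q) (m(q) = q*((-1 + q)*6) = q*(-6 + 6*q))
J(6, 1)*(m(-2)*c - 2) = (1*6)*((6*(-2)*(-1 - 2))*9 - 2) = 6*((6*(-2)*(-3))*9 - 2) = 6*(36*9 - 2) = 6*(324 - 2) = 6*322 = 1932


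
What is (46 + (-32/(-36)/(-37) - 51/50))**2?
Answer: 560277699289/277222500 ≈ 2021.0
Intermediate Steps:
(46 + (-32/(-36)/(-37) - 51/50))**2 = (46 + (-32*(-1/36)*(-1/37) - 51*1/50))**2 = (46 + ((8/9)*(-1/37) - 51/50))**2 = (46 + (-8/333 - 51/50))**2 = (46 - 17383/16650)**2 = (748517/16650)**2 = 560277699289/277222500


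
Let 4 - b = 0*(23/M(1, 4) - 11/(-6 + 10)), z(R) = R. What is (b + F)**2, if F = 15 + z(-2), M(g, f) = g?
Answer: 289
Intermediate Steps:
b = 4 (b = 4 - 0*(23/1 - 11/(-6 + 10)) = 4 - 0*(23*1 - 11/4) = 4 - 0*(23 - 11*1/4) = 4 - 0*(23 - 11/4) = 4 - 0*81/4 = 4 - 1*0 = 4 + 0 = 4)
F = 13 (F = 15 - 2 = 13)
(b + F)**2 = (4 + 13)**2 = 17**2 = 289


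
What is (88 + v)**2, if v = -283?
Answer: 38025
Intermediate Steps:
(88 + v)**2 = (88 - 283)**2 = (-195)**2 = 38025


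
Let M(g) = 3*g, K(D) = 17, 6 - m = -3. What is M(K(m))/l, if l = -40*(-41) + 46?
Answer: 17/562 ≈ 0.030249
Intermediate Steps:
m = 9 (m = 6 - 1*(-3) = 6 + 3 = 9)
l = 1686 (l = 1640 + 46 = 1686)
M(K(m))/l = (3*17)/1686 = 51*(1/1686) = 17/562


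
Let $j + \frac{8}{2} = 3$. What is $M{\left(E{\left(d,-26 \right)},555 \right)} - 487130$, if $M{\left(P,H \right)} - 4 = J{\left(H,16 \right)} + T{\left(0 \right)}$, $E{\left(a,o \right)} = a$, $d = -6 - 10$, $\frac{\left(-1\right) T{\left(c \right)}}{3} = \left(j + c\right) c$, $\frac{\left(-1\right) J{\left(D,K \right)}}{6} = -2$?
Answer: $-487114$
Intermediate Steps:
$j = -1$ ($j = -4 + 3 = -1$)
$J{\left(D,K \right)} = 12$ ($J{\left(D,K \right)} = \left(-6\right) \left(-2\right) = 12$)
$T{\left(c \right)} = - 3 c \left(-1 + c\right)$ ($T{\left(c \right)} = - 3 \left(-1 + c\right) c = - 3 c \left(-1 + c\right)$)
$d = -16$ ($d = -6 - 10 = -16$)
$M{\left(P,H \right)} = 16$ ($M{\left(P,H \right)} = 4 + \left(12 + 3 \cdot 0 \left(1 - 0\right)\right) = 4 + \left(12 + 3 \cdot 0 \left(1 + 0\right)\right) = 4 + \left(12 + 3 \cdot 0 \cdot 1\right) = 4 + \left(12 + 0\right) = 4 + 12 = 16$)
$M{\left(E{\left(d,-26 \right)},555 \right)} - 487130 = 16 - 487130 = -487114$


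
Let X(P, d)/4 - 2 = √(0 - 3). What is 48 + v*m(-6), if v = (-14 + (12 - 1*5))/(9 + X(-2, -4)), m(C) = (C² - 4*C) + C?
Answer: 9750/337 + 1512*I*√3/337 ≈ 28.932 + 7.7711*I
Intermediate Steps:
m(C) = C² - 3*C
X(P, d) = 8 + 4*I*√3 (X(P, d) = 8 + 4*√(0 - 3) = 8 + 4*√(-3) = 8 + 4*(I*√3) = 8 + 4*I*√3)
v = -7/(17 + 4*I*√3) (v = (-14 + (12 - 1*5))/(9 + (8 + 4*I*√3)) = (-14 + (12 - 5))/(17 + 4*I*√3) = (-14 + 7)/(17 + 4*I*√3) = -7/(17 + 4*I*√3) ≈ -0.35312 + 0.14391*I)
48 + v*m(-6) = 48 + (-119/337 + 28*I*√3/337)*(-6*(-3 - 6)) = 48 + (-119/337 + 28*I*√3/337)*(-6*(-9)) = 48 + (-119/337 + 28*I*√3/337)*54 = 48 + (-6426/337 + 1512*I*√3/337) = 9750/337 + 1512*I*√3/337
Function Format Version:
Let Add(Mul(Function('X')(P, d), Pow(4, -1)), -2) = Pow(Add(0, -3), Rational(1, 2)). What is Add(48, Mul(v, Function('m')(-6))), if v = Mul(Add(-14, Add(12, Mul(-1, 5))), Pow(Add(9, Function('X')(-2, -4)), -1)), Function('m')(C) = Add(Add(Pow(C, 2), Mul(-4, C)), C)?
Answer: Add(Rational(9750, 337), Mul(Rational(1512, 337), I, Pow(3, Rational(1, 2)))) ≈ Add(28.932, Mul(7.7711, I))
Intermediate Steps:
Function('m')(C) = Add(Pow(C, 2), Mul(-3, C))
Function('X')(P, d) = Add(8, Mul(4, I, Pow(3, Rational(1, 2)))) (Function('X')(P, d) = Add(8, Mul(4, Pow(Add(0, -3), Rational(1, 2)))) = Add(8, Mul(4, Pow(-3, Rational(1, 2)))) = Add(8, Mul(4, Mul(I, Pow(3, Rational(1, 2))))) = Add(8, Mul(4, I, Pow(3, Rational(1, 2)))))
v = Mul(-7, Pow(Add(17, Mul(4, I, Pow(3, Rational(1, 2)))), -1)) (v = Mul(Add(-14, Add(12, Mul(-1, 5))), Pow(Add(9, Add(8, Mul(4, I, Pow(3, Rational(1, 2))))), -1)) = Mul(Add(-14, Add(12, -5)), Pow(Add(17, Mul(4, I, Pow(3, Rational(1, 2)))), -1)) = Mul(Add(-14, 7), Pow(Add(17, Mul(4, I, Pow(3, Rational(1, 2)))), -1)) = Mul(-7, Pow(Add(17, Mul(4, I, Pow(3, Rational(1, 2)))), -1)) ≈ Add(-0.35312, Mul(0.14391, I)))
Add(48, Mul(v, Function('m')(-6))) = Add(48, Mul(Add(Rational(-119, 337), Mul(Rational(28, 337), I, Pow(3, Rational(1, 2)))), Mul(-6, Add(-3, -6)))) = Add(48, Mul(Add(Rational(-119, 337), Mul(Rational(28, 337), I, Pow(3, Rational(1, 2)))), Mul(-6, -9))) = Add(48, Mul(Add(Rational(-119, 337), Mul(Rational(28, 337), I, Pow(3, Rational(1, 2)))), 54)) = Add(48, Add(Rational(-6426, 337), Mul(Rational(1512, 337), I, Pow(3, Rational(1, 2))))) = Add(Rational(9750, 337), Mul(Rational(1512, 337), I, Pow(3, Rational(1, 2))))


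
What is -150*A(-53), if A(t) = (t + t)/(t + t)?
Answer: -150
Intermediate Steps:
A(t) = 1 (A(t) = (2*t)/((2*t)) = (2*t)*(1/(2*t)) = 1)
-150*A(-53) = -150*1 = -150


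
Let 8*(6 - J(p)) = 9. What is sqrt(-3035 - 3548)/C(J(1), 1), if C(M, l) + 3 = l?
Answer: -I*sqrt(6583)/2 ≈ -40.568*I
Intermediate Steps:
J(p) = 39/8 (J(p) = 6 - 1/8*9 = 6 - 9/8 = 39/8)
C(M, l) = -3 + l
sqrt(-3035 - 3548)/C(J(1), 1) = sqrt(-3035 - 3548)/(-3 + 1) = sqrt(-6583)/(-2) = (I*sqrt(6583))*(-1/2) = -I*sqrt(6583)/2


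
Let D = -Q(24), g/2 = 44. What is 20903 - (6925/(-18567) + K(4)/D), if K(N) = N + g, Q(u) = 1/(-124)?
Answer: 176300590/18567 ≈ 9495.4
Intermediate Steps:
g = 88 (g = 2*44 = 88)
Q(u) = -1/124
K(N) = 88 + N (K(N) = N + 88 = 88 + N)
D = 1/124 (D = -1*(-1/124) = 1/124 ≈ 0.0080645)
20903 - (6925/(-18567) + K(4)/D) = 20903 - (6925/(-18567) + (88 + 4)/(1/124)) = 20903 - (6925*(-1/18567) + 92*124) = 20903 - (-6925/18567 + 11408) = 20903 - 1*211805411/18567 = 20903 - 211805411/18567 = 176300590/18567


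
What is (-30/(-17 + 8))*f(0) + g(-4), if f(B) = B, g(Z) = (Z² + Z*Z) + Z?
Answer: 28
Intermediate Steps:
g(Z) = Z + 2*Z² (g(Z) = (Z² + Z²) + Z = 2*Z² + Z = Z + 2*Z²)
(-30/(-17 + 8))*f(0) + g(-4) = -30/(-17 + 8)*0 - 4*(1 + 2*(-4)) = -30/(-9)*0 - 4*(1 - 8) = -30*(-⅑)*0 - 4*(-7) = (10/3)*0 + 28 = 0 + 28 = 28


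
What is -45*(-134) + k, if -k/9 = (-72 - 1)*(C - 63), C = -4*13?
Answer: -69525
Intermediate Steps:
C = -52
k = -75555 (k = -9*(-72 - 1)*(-52 - 63) = -(-657)*(-115) = -9*8395 = -75555)
-45*(-134) + k = -45*(-134) - 75555 = 6030 - 75555 = -69525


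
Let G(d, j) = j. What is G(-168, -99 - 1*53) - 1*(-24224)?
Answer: 24072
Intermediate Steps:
G(-168, -99 - 1*53) - 1*(-24224) = (-99 - 1*53) - 1*(-24224) = (-99 - 53) + 24224 = -152 + 24224 = 24072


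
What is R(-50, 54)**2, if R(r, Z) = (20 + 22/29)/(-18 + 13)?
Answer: 362404/21025 ≈ 17.237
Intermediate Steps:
R(r, Z) = -602/145 (R(r, Z) = (20 + 22*(1/29))/(-5) = (20 + 22/29)*(-1/5) = (602/29)*(-1/5) = -602/145)
R(-50, 54)**2 = (-602/145)**2 = 362404/21025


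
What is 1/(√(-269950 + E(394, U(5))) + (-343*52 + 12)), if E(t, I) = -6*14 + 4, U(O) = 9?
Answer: -8912/158982503 - I*√270030/317965006 ≈ -5.6056e-5 - 1.6343e-6*I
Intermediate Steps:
E(t, I) = -80 (E(t, I) = -84 + 4 = -80)
1/(√(-269950 + E(394, U(5))) + (-343*52 + 12)) = 1/(√(-269950 - 80) + (-343*52 + 12)) = 1/(√(-270030) + (-17836 + 12)) = 1/(I*√270030 - 17824) = 1/(-17824 + I*√270030)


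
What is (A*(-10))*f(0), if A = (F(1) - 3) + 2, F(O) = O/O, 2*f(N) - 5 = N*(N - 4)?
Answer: 0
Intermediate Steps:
f(N) = 5/2 + N*(-4 + N)/2 (f(N) = 5/2 + (N*(N - 4))/2 = 5/2 + (N*(-4 + N))/2 = 5/2 + N*(-4 + N)/2)
F(O) = 1
A = 0 (A = (1 - 3) + 2 = -2 + 2 = 0)
(A*(-10))*f(0) = (0*(-10))*(5/2 + (½)*0² - 2*0) = 0*(5/2 + (½)*0 + 0) = 0*(5/2 + 0 + 0) = 0*(5/2) = 0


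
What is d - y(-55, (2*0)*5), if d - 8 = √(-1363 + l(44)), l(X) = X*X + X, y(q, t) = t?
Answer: 8 + √617 ≈ 32.839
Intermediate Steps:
l(X) = X + X² (l(X) = X² + X = X + X²)
d = 8 + √617 (d = 8 + √(-1363 + 44*(1 + 44)) = 8 + √(-1363 + 44*45) = 8 + √(-1363 + 1980) = 8 + √617 ≈ 32.839)
d - y(-55, (2*0)*5) = (8 + √617) - 2*0*5 = (8 + √617) - 0*5 = (8 + √617) - 1*0 = (8 + √617) + 0 = 8 + √617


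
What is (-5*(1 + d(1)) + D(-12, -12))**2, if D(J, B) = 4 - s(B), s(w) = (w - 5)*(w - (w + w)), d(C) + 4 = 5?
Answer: 39204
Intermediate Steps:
d(C) = 1 (d(C) = -4 + 5 = 1)
s(w) = -w*(-5 + w) (s(w) = (-5 + w)*(w - 2*w) = (-5 + w)*(-w) = -w*(-5 + w))
D(J, B) = 4 - B*(5 - B)
(-5*(1 + d(1)) + D(-12, -12))**2 = (-5*(1 + 1) + (4 - 12*(-5 - 12)))**2 = (-5*2 + (4 - 12*(-17)))**2 = (-10 + (4 + 204))**2 = (-10 + 208)**2 = 198**2 = 39204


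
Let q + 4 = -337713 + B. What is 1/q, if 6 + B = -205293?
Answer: -1/543016 ≈ -1.8416e-6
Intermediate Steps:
B = -205299 (B = -6 - 205293 = -205299)
q = -543016 (q = -4 + (-337713 - 205299) = -4 - 543012 = -543016)
1/q = 1/(-543016) = -1/543016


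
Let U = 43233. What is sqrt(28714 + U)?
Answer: sqrt(71947) ≈ 268.23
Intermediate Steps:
sqrt(28714 + U) = sqrt(28714 + 43233) = sqrt(71947)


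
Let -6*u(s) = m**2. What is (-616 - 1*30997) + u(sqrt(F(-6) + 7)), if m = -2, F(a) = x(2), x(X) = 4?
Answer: -94841/3 ≈ -31614.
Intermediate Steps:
F(a) = 4
u(s) = -2/3 (u(s) = -1/6*(-2)**2 = -1/6*4 = -2/3)
(-616 - 1*30997) + u(sqrt(F(-6) + 7)) = (-616 - 1*30997) - 2/3 = (-616 - 30997) - 2/3 = -31613 - 2/3 = -94841/3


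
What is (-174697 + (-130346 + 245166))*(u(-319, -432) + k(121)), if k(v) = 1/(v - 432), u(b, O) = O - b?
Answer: 2104317288/311 ≈ 6.7663e+6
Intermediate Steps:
k(v) = 1/(-432 + v)
(-174697 + (-130346 + 245166))*(u(-319, -432) + k(121)) = (-174697 + (-130346 + 245166))*((-432 - 1*(-319)) + 1/(-432 + 121)) = (-174697 + 114820)*((-432 + 319) + 1/(-311)) = -59877*(-113 - 1/311) = -59877*(-35144/311) = 2104317288/311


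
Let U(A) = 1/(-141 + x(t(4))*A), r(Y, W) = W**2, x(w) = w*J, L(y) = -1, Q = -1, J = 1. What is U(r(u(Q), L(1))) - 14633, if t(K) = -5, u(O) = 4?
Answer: -2136419/146 ≈ -14633.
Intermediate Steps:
x(w) = w (x(w) = w*1 = w)
U(A) = 1/(-141 - 5*A)
U(r(u(Q), L(1))) - 14633 = -1/(141 + 5*(-1)**2) - 14633 = -1/(141 + 5*1) - 14633 = -1/(141 + 5) - 14633 = -1/146 - 14633 = -2136419/146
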